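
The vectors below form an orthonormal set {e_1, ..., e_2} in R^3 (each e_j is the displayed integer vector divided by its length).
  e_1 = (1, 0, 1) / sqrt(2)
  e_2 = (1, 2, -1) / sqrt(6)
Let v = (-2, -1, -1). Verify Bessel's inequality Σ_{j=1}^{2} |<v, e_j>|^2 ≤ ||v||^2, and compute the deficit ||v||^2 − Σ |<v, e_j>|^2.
Σ |<v, e_j>|^2 = 6; ||v||^2 = 6; deficit = 0

Write each e_j = u_j / sqrt(<u_j, u_j>) where u_j is the displayed integer vector. Then <v, e_j> = <v, u_j> / sqrt(<u_j, u_j>), so |<v, e_j>|^2 = <v, u_j>^2 / <u_j, u_j>.
Coefficients: <v, e_1> = -3/sqrt(2), <v, e_2> = -3/sqrt(6).
Square and sum: Σ |<v, e_j>|^2 = 6.
Compute ||v||^2 = v·v = 6.
Deficit = 6 − 6 = 0 ≥ 0, confirming Bessel's inequality. (The deficit equals ||v − Σ <v,e_j> e_j||^2, the squared distance from v to span{e_j}.)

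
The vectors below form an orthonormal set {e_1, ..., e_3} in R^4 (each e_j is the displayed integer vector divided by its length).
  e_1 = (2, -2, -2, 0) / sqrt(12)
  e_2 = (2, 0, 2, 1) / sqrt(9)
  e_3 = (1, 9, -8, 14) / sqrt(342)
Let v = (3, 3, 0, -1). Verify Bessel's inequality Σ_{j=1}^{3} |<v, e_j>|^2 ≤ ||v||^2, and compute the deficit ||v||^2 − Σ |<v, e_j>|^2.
Σ |<v, e_j>|^2 = 67/19; ||v||^2 = 19; deficit = 294/19

Write each e_j = u_j / sqrt(<u_j, u_j>) where u_j is the displayed integer vector. Then <v, e_j> = <v, u_j> / sqrt(<u_j, u_j>), so |<v, e_j>|^2 = <v, u_j>^2 / <u_j, u_j>.
Coefficients: <v, e_1> = 0/sqrt(12), <v, e_2> = 5/sqrt(9), <v, e_3> = 16/sqrt(342).
Square and sum: Σ |<v, e_j>|^2 = 67/19.
Compute ||v||^2 = v·v = 19.
Deficit = 19 − 67/19 = 294/19 ≥ 0, confirming Bessel's inequality. (The deficit equals ||v − Σ <v,e_j> e_j||^2, the squared distance from v to span{e_j}.)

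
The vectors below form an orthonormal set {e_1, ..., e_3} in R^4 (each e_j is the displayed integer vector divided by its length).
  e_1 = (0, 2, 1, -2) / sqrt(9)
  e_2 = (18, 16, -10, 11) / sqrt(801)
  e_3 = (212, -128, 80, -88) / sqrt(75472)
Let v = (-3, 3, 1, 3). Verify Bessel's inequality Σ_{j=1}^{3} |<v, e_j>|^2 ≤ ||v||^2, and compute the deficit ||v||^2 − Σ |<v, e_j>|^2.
Σ |<v, e_j>|^2 = 1043/53; ||v||^2 = 28; deficit = 441/53

Write each e_j = u_j / sqrt(<u_j, u_j>) where u_j is the displayed integer vector. Then <v, e_j> = <v, u_j> / sqrt(<u_j, u_j>), so |<v, e_j>|^2 = <v, u_j>^2 / <u_j, u_j>.
Coefficients: <v, e_1> = 1/sqrt(9), <v, e_2> = 17/sqrt(801), <v, e_3> = -1204/sqrt(75472).
Square and sum: Σ |<v, e_j>|^2 = 1043/53.
Compute ||v||^2 = v·v = 28.
Deficit = 28 − 1043/53 = 441/53 ≥ 0, confirming Bessel's inequality. (The deficit equals ||v − Σ <v,e_j> e_j||^2, the squared distance from v to span{e_j}.)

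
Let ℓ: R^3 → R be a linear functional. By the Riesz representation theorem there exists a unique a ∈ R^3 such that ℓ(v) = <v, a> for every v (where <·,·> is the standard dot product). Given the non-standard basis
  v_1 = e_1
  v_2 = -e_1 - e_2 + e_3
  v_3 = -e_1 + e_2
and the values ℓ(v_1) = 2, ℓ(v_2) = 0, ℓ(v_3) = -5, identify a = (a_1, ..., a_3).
a = (2, -3, -1)

Write a = (a_1, ..., a_3) in the standard basis. For each basis vector v_i, ℓ(v_i) = <v_i, a> is a linear equation in the a_j's. Collect the n equations into a matrix system V a = ℓ, where row i of V is v_i (expressed in the standard basis). Since V is invertible (lower-triangular with 1s on the diagonal, up to permutation), solve by back-substitution:
  V =
[[1, 0, 0],
 [-1, -1, 1],
 [-1, 1, 0]]
  V a = (2, 0, -5)
Solving gives a = (2, -3, -1).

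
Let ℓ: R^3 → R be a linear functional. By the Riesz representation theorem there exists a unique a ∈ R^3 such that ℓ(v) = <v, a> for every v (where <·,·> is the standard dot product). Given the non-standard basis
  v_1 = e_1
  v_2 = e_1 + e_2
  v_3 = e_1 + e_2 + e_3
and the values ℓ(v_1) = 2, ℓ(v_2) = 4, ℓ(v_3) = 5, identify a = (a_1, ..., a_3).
a = (2, 2, 1)

Write a = (a_1, ..., a_3) in the standard basis. For each basis vector v_i, ℓ(v_i) = <v_i, a> is a linear equation in the a_j's. Collect the n equations into a matrix system V a = ℓ, where row i of V is v_i (expressed in the standard basis). Since V is invertible (lower-triangular with 1s on the diagonal, up to permutation), solve by back-substitution:
  V =
[[1, 0, 0],
 [1, 1, 0],
 [1, 1, 1]]
  V a = (2, 4, 5)
Solving gives a = (2, 2, 1).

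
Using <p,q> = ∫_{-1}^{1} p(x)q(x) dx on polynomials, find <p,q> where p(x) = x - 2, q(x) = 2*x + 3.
<p,q> = -32/3

Expand the product: p(x)·q(x) = 2*x^2 - x - 6.
∫_{-1}^{1} of each monomial x^k gives [2/(k+1) if k even, 0 if k odd]. Integrating term-by-term (or equivalently evaluating the antiderivative F(x) = 2*x^3/3 - x^2/2 - 6*x at the endpoints):
  F(1) − F(−1) = -35/6 − (29/6) = -32/3.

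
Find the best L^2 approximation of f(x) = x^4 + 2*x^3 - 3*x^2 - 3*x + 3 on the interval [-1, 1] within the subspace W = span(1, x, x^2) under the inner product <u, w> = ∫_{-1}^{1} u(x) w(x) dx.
g(x) = -15*x^2/7 - 9*x/5 + 102/35

The best approximation g ∈ W is the orthogonal projection of f onto W. Writing g = a_0 + a_1 x + a_2 x^2, the coefficients solve the normal equations G · a = b where
  G_{ij} = <φ_i, φ_j> and b_i = <f, φ_i>, with φ_0 = 1, φ_1 = x, φ_2 = x^2.
G =
  [2, 0, 2/3]
  [0, 2/3, 0]
  [2/3, 0, 2/5],
b = (22/5, -6/5, 38/35).
Solving gives a_0 = 102/35, a_1 = -9/5, a_2 = -15/7, so
  g(x) = -15*x^2/7 - 9*x/5 + 102/35.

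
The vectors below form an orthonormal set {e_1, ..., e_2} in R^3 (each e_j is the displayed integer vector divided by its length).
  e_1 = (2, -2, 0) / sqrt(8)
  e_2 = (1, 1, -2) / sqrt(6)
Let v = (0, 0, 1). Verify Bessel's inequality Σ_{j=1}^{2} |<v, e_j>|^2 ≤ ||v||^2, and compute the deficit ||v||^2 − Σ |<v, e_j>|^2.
Σ |<v, e_j>|^2 = 2/3; ||v||^2 = 1; deficit = 1/3

Write each e_j = u_j / sqrt(<u_j, u_j>) where u_j is the displayed integer vector. Then <v, e_j> = <v, u_j> / sqrt(<u_j, u_j>), so |<v, e_j>|^2 = <v, u_j>^2 / <u_j, u_j>.
Coefficients: <v, e_1> = 0/sqrt(8), <v, e_2> = -2/sqrt(6).
Square and sum: Σ |<v, e_j>|^2 = 2/3.
Compute ||v||^2 = v·v = 1.
Deficit = 1 − 2/3 = 1/3 ≥ 0, confirming Bessel's inequality. (The deficit equals ||v − Σ <v,e_j> e_j||^2, the squared distance from v to span{e_j}.)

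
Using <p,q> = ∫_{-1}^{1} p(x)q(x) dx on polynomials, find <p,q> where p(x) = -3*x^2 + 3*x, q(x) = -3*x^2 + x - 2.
<p,q> = 48/5

Expand the product: p(x)·q(x) = 9*x^4 - 12*x^3 + 9*x^2 - 6*x.
∫_{-1}^{1} of each monomial x^k gives [2/(k+1) if k even, 0 if k odd]. Integrating term-by-term (or equivalently evaluating the antiderivative F(x) = 9*x^5/5 - 3*x^4 + 3*x^3 - 3*x^2 at the endpoints):
  F(1) − F(−1) = -6/5 − (-54/5) = 48/5.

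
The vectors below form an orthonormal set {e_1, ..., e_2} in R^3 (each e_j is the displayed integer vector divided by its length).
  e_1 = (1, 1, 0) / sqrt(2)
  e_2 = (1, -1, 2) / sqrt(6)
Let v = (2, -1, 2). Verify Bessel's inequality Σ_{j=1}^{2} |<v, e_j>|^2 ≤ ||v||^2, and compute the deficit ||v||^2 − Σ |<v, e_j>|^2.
Σ |<v, e_j>|^2 = 26/3; ||v||^2 = 9; deficit = 1/3

Write each e_j = u_j / sqrt(<u_j, u_j>) where u_j is the displayed integer vector. Then <v, e_j> = <v, u_j> / sqrt(<u_j, u_j>), so |<v, e_j>|^2 = <v, u_j>^2 / <u_j, u_j>.
Coefficients: <v, e_1> = 1/sqrt(2), <v, e_2> = 7/sqrt(6).
Square and sum: Σ |<v, e_j>|^2 = 26/3.
Compute ||v||^2 = v·v = 9.
Deficit = 9 − 26/3 = 1/3 ≥ 0, confirming Bessel's inequality. (The deficit equals ||v − Σ <v,e_j> e_j||^2, the squared distance from v to span{e_j}.)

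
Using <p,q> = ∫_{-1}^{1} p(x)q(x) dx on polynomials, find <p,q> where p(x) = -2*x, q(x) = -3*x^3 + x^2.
<p,q> = 12/5

Expand the product: p(x)·q(x) = 6*x^4 - 2*x^3.
∫_{-1}^{1} of each monomial x^k gives [2/(k+1) if k even, 0 if k odd]. Integrating term-by-term (or equivalently evaluating the antiderivative F(x) = 6*x^5/5 - x^4/2 at the endpoints):
  F(1) − F(−1) = 7/10 − (-17/10) = 12/5.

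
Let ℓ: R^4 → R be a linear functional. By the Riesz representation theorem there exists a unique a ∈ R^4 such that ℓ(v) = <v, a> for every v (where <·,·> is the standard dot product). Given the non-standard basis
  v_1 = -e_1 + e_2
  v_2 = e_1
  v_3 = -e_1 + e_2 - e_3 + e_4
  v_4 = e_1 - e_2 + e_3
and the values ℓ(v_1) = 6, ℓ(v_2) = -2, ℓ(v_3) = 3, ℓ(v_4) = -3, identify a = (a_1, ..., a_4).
a = (-2, 4, 3, 0)

Write a = (a_1, ..., a_4) in the standard basis. For each basis vector v_i, ℓ(v_i) = <v_i, a> is a linear equation in the a_j's. Collect the n equations into a matrix system V a = ℓ, where row i of V is v_i (expressed in the standard basis). Since V is invertible (lower-triangular with 1s on the diagonal, up to permutation), solve by back-substitution:
  V =
[[-1, 1, 0, 0],
 [1, 0, 0, 0],
 [-1, 1, -1, 1],
 [1, -1, 1, 0]]
  V a = (6, -2, 3, -3)
Solving gives a = (-2, 4, 3, 0).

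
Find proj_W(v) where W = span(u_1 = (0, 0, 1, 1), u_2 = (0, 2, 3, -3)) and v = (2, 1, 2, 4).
proj_W(v) = (0, -4/11, 27/11, 39/11)

Set up U = [u_1 | ... | u_2] ∈ R^(4×2). The projector onto W = col(U) is P = U (U^T U)^(-1) U^T.
Compute U^T U =
  [2, 0]
  [0, 22],
and U^T v = (6, -4).
Solve U^T U · c = U^T v for the coefficients: c = (3, -2/11). The projection is proj_W(v) = U c.
Check: (v - proj_W(v)) · u_1 = 0  (should be 0).
Check: (v - proj_W(v)) · u_2 = 0  (should be 0).
Result: proj_W(v) = (0, -4/11, 27/11, 39/11).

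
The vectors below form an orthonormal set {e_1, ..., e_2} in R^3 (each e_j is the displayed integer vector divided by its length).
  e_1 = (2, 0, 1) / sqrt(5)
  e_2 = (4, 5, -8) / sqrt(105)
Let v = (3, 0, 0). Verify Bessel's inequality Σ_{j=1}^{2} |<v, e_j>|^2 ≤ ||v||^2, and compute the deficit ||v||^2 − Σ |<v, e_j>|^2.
Σ |<v, e_j>|^2 = 60/7; ||v||^2 = 9; deficit = 3/7

Write each e_j = u_j / sqrt(<u_j, u_j>) where u_j is the displayed integer vector. Then <v, e_j> = <v, u_j> / sqrt(<u_j, u_j>), so |<v, e_j>|^2 = <v, u_j>^2 / <u_j, u_j>.
Coefficients: <v, e_1> = 6/sqrt(5), <v, e_2> = 12/sqrt(105).
Square and sum: Σ |<v, e_j>|^2 = 60/7.
Compute ||v||^2 = v·v = 9.
Deficit = 9 − 60/7 = 3/7 ≥ 0, confirming Bessel's inequality. (The deficit equals ||v − Σ <v,e_j> e_j||^2, the squared distance from v to span{e_j}.)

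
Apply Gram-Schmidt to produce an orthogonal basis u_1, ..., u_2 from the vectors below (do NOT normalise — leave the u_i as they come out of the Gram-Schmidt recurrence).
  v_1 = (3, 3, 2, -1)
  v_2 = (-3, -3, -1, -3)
Orthogonal basis:
  u_1 = (3, 3, 2, -1)
  u_2 = (-18/23, -18/23, 11/23, -86/23)

Apply the Gram-Schmidt recurrence
  u_1 = v_1
  u_i = v_i − Σ_{j<i} ((v_i · u_j) / (u_j · u_j)) · u_j.

Step by step this gives:
  u_1 = (3, 3, 2, -1)
  u_2 = (-18/23, -18/23, 11/23, -86/23)

Orthogonality check:
  u_2 · u_1 = 0 (should be 0)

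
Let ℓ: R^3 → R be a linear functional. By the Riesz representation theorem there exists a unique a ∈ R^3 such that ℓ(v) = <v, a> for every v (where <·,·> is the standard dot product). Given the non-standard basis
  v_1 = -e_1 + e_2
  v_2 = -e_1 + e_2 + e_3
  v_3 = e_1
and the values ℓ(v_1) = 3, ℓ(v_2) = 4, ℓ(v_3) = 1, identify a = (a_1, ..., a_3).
a = (1, 4, 1)

Write a = (a_1, ..., a_3) in the standard basis. For each basis vector v_i, ℓ(v_i) = <v_i, a> is a linear equation in the a_j's. Collect the n equations into a matrix system V a = ℓ, where row i of V is v_i (expressed in the standard basis). Since V is invertible (lower-triangular with 1s on the diagonal, up to permutation), solve by back-substitution:
  V =
[[-1, 1, 0],
 [-1, 1, 1],
 [1, 0, 0]]
  V a = (3, 4, 1)
Solving gives a = (1, 4, 1).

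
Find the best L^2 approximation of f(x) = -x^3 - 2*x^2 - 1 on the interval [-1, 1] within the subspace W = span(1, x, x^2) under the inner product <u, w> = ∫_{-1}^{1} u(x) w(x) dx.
g(x) = -2*x^2 - 3*x/5 - 1

The best approximation g ∈ W is the orthogonal projection of f onto W. Writing g = a_0 + a_1 x + a_2 x^2, the coefficients solve the normal equations G · a = b where
  G_{ij} = <φ_i, φ_j> and b_i = <f, φ_i>, with φ_0 = 1, φ_1 = x, φ_2 = x^2.
G =
  [2, 0, 2/3]
  [0, 2/3, 0]
  [2/3, 0, 2/5],
b = (-10/3, -2/5, -22/15).
Solving gives a_0 = -1, a_1 = -3/5, a_2 = -2, so
  g(x) = -2*x^2 - 3*x/5 - 1.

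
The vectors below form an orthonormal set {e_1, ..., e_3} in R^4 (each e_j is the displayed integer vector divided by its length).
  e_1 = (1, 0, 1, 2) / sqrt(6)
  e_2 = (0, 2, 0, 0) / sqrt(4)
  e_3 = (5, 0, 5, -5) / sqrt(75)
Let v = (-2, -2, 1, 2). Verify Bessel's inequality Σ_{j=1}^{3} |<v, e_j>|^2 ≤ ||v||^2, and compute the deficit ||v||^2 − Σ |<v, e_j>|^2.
Σ |<v, e_j>|^2 = 17/2; ||v||^2 = 13; deficit = 9/2

Write each e_j = u_j / sqrt(<u_j, u_j>) where u_j is the displayed integer vector. Then <v, e_j> = <v, u_j> / sqrt(<u_j, u_j>), so |<v, e_j>|^2 = <v, u_j>^2 / <u_j, u_j>.
Coefficients: <v, e_1> = 3/sqrt(6), <v, e_2> = -4/sqrt(4), <v, e_3> = -15/sqrt(75).
Square and sum: Σ |<v, e_j>|^2 = 17/2.
Compute ||v||^2 = v·v = 13.
Deficit = 13 − 17/2 = 9/2 ≥ 0, confirming Bessel's inequality. (The deficit equals ||v − Σ <v,e_j> e_j||^2, the squared distance from v to span{e_j}.)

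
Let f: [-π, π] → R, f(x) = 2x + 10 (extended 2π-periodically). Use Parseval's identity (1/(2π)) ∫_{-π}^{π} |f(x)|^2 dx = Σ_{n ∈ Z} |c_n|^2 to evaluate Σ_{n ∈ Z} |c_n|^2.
Σ |c_n|^2 = 4π^2/3 + 100

Expand and integrate term by term over [-π, π]:
  ∫ (2x)^2 dx = 4·(2π^3/3); ∫ 2·2·(10)·x dx = 0 (odd integrand); ∫ 10^2 dx = 100·2π.
So (1/(2π)) ∫_{-π}^{π} (2x + 10)^2 dx = 4π^2/3 + 100 = 4π^2/3 + 100.
Parseval ⇒ Σ |c_n|^2 = 4π^2/3 + 100.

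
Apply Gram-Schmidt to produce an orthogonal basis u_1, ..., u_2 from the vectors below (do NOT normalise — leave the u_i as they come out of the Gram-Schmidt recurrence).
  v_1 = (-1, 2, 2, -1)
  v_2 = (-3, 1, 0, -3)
Orthogonal basis:
  u_1 = (-1, 2, 2, -1)
  u_2 = (-11/5, -3/5, -8/5, -11/5)

Apply the Gram-Schmidt recurrence
  u_1 = v_1
  u_i = v_i − Σ_{j<i} ((v_i · u_j) / (u_j · u_j)) · u_j.

Step by step this gives:
  u_1 = (-1, 2, 2, -1)
  u_2 = (-11/5, -3/5, -8/5, -11/5)

Orthogonality check:
  u_2 · u_1 = 0 (should be 0)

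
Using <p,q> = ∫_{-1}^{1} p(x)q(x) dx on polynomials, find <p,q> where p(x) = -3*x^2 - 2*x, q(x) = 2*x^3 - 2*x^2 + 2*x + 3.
<p,q> = -118/15

Expand the product: p(x)·q(x) = -6*x^5 + 2*x^4 - 2*x^3 - 13*x^2 - 6*x.
∫_{-1}^{1} of each monomial x^k gives [2/(k+1) if k even, 0 if k odd]. Integrating term-by-term (or equivalently evaluating the antiderivative F(x) = -x^6 + 2*x^5/5 - x^4/2 - 13*x^3/3 - 3*x^2 at the endpoints):
  F(1) − F(−1) = -253/30 − (-17/30) = -118/15.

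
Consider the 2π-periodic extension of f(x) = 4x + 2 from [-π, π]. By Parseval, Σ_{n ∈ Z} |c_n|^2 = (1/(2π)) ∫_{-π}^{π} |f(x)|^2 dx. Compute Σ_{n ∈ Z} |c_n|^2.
Σ |c_n|^2 = 16π^2/3 + 4

Expand and integrate term by term over [-π, π]:
  ∫ (4x)^2 dx = 16·(2π^3/3); ∫ 2·4·(2)·x dx = 0 (odd integrand); ∫ 2^2 dx = 4·2π.
So (1/(2π)) ∫_{-π}^{π} (4x + 2)^2 dx = 16π^2/3 + 4 = 16π^2/3 + 4.
Parseval ⇒ Σ |c_n|^2 = 16π^2/3 + 4.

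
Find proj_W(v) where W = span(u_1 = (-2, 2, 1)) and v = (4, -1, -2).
proj_W(v) = (8/3, -8/3, -4/3)

Set up U = [u_1 | ... | u_1] ∈ R^(3×1). The projector onto W = col(U) is P = U (U^T U)^(-1) U^T.
Compute U^T U =
  [9],
and U^T v = (-12).
Solve U^T U · c = U^T v for the coefficients: c = (-4/3). The projection is proj_W(v) = U c.
Check: (v - proj_W(v)) · u_1 = 0  (should be 0).
Result: proj_W(v) = (8/3, -8/3, -4/3).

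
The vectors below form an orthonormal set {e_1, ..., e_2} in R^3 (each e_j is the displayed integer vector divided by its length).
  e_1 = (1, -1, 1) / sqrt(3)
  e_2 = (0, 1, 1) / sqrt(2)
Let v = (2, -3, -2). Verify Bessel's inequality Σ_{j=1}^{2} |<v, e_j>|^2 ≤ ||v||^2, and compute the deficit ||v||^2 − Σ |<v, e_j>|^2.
Σ |<v, e_j>|^2 = 31/2; ||v||^2 = 17; deficit = 3/2

Write each e_j = u_j / sqrt(<u_j, u_j>) where u_j is the displayed integer vector. Then <v, e_j> = <v, u_j> / sqrt(<u_j, u_j>), so |<v, e_j>|^2 = <v, u_j>^2 / <u_j, u_j>.
Coefficients: <v, e_1> = 3/sqrt(3), <v, e_2> = -5/sqrt(2).
Square and sum: Σ |<v, e_j>|^2 = 31/2.
Compute ||v||^2 = v·v = 17.
Deficit = 17 − 31/2 = 3/2 ≥ 0, confirming Bessel's inequality. (The deficit equals ||v − Σ <v,e_j> e_j||^2, the squared distance from v to span{e_j}.)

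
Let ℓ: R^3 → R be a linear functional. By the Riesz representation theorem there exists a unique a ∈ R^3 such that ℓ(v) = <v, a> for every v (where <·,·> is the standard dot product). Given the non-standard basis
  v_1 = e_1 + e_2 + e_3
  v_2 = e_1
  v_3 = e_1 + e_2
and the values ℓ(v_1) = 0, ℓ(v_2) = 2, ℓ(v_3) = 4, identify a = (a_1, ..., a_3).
a = (2, 2, -4)

Write a = (a_1, ..., a_3) in the standard basis. For each basis vector v_i, ℓ(v_i) = <v_i, a> is a linear equation in the a_j's. Collect the n equations into a matrix system V a = ℓ, where row i of V is v_i (expressed in the standard basis). Since V is invertible (lower-triangular with 1s on the diagonal, up to permutation), solve by back-substitution:
  V =
[[1, 1, 1],
 [1, 0, 0],
 [1, 1, 0]]
  V a = (0, 2, 4)
Solving gives a = (2, 2, -4).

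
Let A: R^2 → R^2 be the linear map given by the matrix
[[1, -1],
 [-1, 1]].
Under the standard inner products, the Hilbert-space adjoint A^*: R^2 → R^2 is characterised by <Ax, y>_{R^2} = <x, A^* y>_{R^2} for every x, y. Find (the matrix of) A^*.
A^* = A^T =
[[1, -1],
 [-1, 1]]

For real matrices with standard dot products, the defining identity <Ax, y> = <x, A^* y> gives (Ax)^T y = x^T (A^*) y, i.e. x^T A^T y = x^T (A^*) y. Since this holds for all x, y, we must have A^* = A^T. Therefore
A^* =
[[1, -1],
 [-1, 1]].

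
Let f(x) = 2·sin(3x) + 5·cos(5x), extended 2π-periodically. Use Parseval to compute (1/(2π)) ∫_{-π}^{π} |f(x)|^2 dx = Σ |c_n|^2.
Σ |c_n|^2 = 29/2

Expand |f|^2 and use orthogonality of {sin(nx), cos(mx)} on [-π, π]:
  ∫_{-π}^{π} sin(nx)^2 dx = π, ∫ cos(mx)^2 dx = π, and cross terms integrate to 0.
So ∫_{-π}^{π} f(x)^2 dx = 2^2 · π + 5^2 · π = (4 + 25)π.
Divide by 2π: (4 + 25)/2 = 29/2.
By Parseval, this equals Σ |c_n|^2.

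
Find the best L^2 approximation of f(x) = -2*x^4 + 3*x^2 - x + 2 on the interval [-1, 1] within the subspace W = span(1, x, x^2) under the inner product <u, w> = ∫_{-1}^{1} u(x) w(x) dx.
g(x) = 9*x^2/7 - x + 76/35

The best approximation g ∈ W is the orthogonal projection of f onto W. Writing g = a_0 + a_1 x + a_2 x^2, the coefficients solve the normal equations G · a = b where
  G_{ij} = <φ_i, φ_j> and b_i = <f, φ_i>, with φ_0 = 1, φ_1 = x, φ_2 = x^2.
G =
  [2, 0, 2/3]
  [0, 2/3, 0]
  [2/3, 0, 2/5],
b = (26/5, -2/3, 206/105).
Solving gives a_0 = 76/35, a_1 = -1, a_2 = 9/7, so
  g(x) = 9*x^2/7 - x + 76/35.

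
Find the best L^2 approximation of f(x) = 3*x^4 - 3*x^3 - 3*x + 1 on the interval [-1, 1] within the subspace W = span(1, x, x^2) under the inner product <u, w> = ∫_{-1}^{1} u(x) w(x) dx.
g(x) = 18*x^2/7 - 24*x/5 + 26/35

The best approximation g ∈ W is the orthogonal projection of f onto W. Writing g = a_0 + a_1 x + a_2 x^2, the coefficients solve the normal equations G · a = b where
  G_{ij} = <φ_i, φ_j> and b_i = <f, φ_i>, with φ_0 = 1, φ_1 = x, φ_2 = x^2.
G =
  [2, 0, 2/3]
  [0, 2/3, 0]
  [2/3, 0, 2/5],
b = (16/5, -16/5, 32/21).
Solving gives a_0 = 26/35, a_1 = -24/5, a_2 = 18/7, so
  g(x) = 18*x^2/7 - 24*x/5 + 26/35.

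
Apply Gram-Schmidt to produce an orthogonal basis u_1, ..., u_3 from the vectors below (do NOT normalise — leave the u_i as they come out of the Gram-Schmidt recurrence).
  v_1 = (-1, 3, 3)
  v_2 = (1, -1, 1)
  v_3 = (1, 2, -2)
Orthogonal basis:
  u_1 = (-1, 3, 3)
  u_2 = (18/19, -16/19, 22/19)
  u_3 = (27/14, 9/7, -9/14)

Apply the Gram-Schmidt recurrence
  u_1 = v_1
  u_i = v_i − Σ_{j<i} ((v_i · u_j) / (u_j · u_j)) · u_j.

Step by step this gives:
  u_1 = (-1, 3, 3)
  u_2 = (18/19, -16/19, 22/19)
  u_3 = (27/14, 9/7, -9/14)

Orthogonality check:
  u_2 · u_1 = 0 (should be 0)
  u_3 · u_1 = 0 (should be 0)
  u_3 · u_2 = 0 (should be 0)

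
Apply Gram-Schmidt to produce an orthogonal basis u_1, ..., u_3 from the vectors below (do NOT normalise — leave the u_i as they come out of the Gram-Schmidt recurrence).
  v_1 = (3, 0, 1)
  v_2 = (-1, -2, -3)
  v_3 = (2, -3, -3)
Orthogonal basis:
  u_1 = (3, 0, 1)
  u_2 = (4/5, -2, -12/5)
  u_3 = (-1/26, -2/13, 3/26)

Apply the Gram-Schmidt recurrence
  u_1 = v_1
  u_i = v_i − Σ_{j<i} ((v_i · u_j) / (u_j · u_j)) · u_j.

Step by step this gives:
  u_1 = (3, 0, 1)
  u_2 = (4/5, -2, -12/5)
  u_3 = (-1/26, -2/13, 3/26)

Orthogonality check:
  u_2 · u_1 = 0 (should be 0)
  u_3 · u_1 = 0 (should be 0)
  u_3 · u_2 = 0 (should be 0)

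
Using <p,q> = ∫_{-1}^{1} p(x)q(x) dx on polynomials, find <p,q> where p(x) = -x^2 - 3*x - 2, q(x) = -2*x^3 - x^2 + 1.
<p,q> = -8/15

Expand the product: p(x)·q(x) = 2*x^5 + 7*x^4 + 7*x^3 + x^2 - 3*x - 2.
∫_{-1}^{1} of each monomial x^k gives [2/(k+1) if k even, 0 if k odd]. Integrating term-by-term (or equivalently evaluating the antiderivative F(x) = x^6/3 + 7*x^5/5 + 7*x^4/4 + x^3/3 - 3*x^2/2 - 2*x at the endpoints):
  F(1) − F(−1) = 19/60 − (17/20) = -8/15.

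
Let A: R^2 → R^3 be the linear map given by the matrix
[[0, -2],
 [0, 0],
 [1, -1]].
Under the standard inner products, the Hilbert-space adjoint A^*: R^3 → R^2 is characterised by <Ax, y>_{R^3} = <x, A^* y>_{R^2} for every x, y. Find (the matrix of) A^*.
A^* = A^T =
[[0, 0, 1],
 [-2, 0, -1]]

For real matrices with standard dot products, the defining identity <Ax, y> = <x, A^* y> gives (Ax)^T y = x^T (A^*) y, i.e. x^T A^T y = x^T (A^*) y. Since this holds for all x, y, we must have A^* = A^T. Therefore
A^* =
[[0, 0, 1],
 [-2, 0, -1]].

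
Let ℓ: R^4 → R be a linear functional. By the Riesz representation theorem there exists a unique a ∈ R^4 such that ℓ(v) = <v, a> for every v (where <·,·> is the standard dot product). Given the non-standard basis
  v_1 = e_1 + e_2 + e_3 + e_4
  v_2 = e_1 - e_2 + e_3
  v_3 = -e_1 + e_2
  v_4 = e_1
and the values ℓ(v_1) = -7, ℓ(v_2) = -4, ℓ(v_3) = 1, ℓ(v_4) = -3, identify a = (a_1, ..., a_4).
a = (-3, -2, -3, 1)

Write a = (a_1, ..., a_4) in the standard basis. For each basis vector v_i, ℓ(v_i) = <v_i, a> is a linear equation in the a_j's. Collect the n equations into a matrix system V a = ℓ, where row i of V is v_i (expressed in the standard basis). Since V is invertible (lower-triangular with 1s on the diagonal, up to permutation), solve by back-substitution:
  V =
[[1, 1, 1, 1],
 [1, -1, 1, 0],
 [-1, 1, 0, 0],
 [1, 0, 0, 0]]
  V a = (-7, -4, 1, -3)
Solving gives a = (-3, -2, -3, 1).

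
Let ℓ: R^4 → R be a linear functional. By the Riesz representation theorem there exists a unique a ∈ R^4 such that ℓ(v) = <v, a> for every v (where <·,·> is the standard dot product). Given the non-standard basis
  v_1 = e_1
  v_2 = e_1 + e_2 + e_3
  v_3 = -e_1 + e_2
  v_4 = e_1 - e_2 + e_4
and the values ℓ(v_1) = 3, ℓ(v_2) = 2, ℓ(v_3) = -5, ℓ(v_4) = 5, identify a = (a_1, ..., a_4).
a = (3, -2, 1, 0)

Write a = (a_1, ..., a_4) in the standard basis. For each basis vector v_i, ℓ(v_i) = <v_i, a> is a linear equation in the a_j's. Collect the n equations into a matrix system V a = ℓ, where row i of V is v_i (expressed in the standard basis). Since V is invertible (lower-triangular with 1s on the diagonal, up to permutation), solve by back-substitution:
  V =
[[1, 0, 0, 0],
 [1, 1, 1, 0],
 [-1, 1, 0, 0],
 [1, -1, 0, 1]]
  V a = (3, 2, -5, 5)
Solving gives a = (3, -2, 1, 0).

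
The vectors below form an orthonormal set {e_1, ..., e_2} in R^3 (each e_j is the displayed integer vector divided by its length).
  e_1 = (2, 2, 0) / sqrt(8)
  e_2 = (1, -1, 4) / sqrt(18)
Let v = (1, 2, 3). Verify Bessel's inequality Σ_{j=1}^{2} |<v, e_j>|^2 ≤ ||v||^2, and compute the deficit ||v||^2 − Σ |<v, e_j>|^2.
Σ |<v, e_j>|^2 = 101/9; ||v||^2 = 14; deficit = 25/9

Write each e_j = u_j / sqrt(<u_j, u_j>) where u_j is the displayed integer vector. Then <v, e_j> = <v, u_j> / sqrt(<u_j, u_j>), so |<v, e_j>|^2 = <v, u_j>^2 / <u_j, u_j>.
Coefficients: <v, e_1> = 6/sqrt(8), <v, e_2> = 11/sqrt(18).
Square and sum: Σ |<v, e_j>|^2 = 101/9.
Compute ||v||^2 = v·v = 14.
Deficit = 14 − 101/9 = 25/9 ≥ 0, confirming Bessel's inequality. (The deficit equals ||v − Σ <v,e_j> e_j||^2, the squared distance from v to span{e_j}.)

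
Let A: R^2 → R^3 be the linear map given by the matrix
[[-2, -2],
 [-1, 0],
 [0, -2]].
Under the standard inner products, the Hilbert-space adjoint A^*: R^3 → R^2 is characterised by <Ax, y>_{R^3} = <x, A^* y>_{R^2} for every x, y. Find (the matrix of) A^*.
A^* = A^T =
[[-2, -1, 0],
 [-2, 0, -2]]

For real matrices with standard dot products, the defining identity <Ax, y> = <x, A^* y> gives (Ax)^T y = x^T (A^*) y, i.e. x^T A^T y = x^T (A^*) y. Since this holds for all x, y, we must have A^* = A^T. Therefore
A^* =
[[-2, -1, 0],
 [-2, 0, -2]].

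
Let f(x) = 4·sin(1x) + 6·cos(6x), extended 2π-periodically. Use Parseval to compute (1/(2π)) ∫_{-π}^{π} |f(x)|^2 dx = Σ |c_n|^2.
Σ |c_n|^2 = 26

Expand |f|^2 and use orthogonality of {sin(nx), cos(mx)} on [-π, π]:
  ∫_{-π}^{π} sin(nx)^2 dx = π, ∫ cos(mx)^2 dx = π, and cross terms integrate to 0.
So ∫_{-π}^{π} f(x)^2 dx = 4^2 · π + 6^2 · π = (16 + 36)π.
Divide by 2π: (16 + 36)/2 = 26.
By Parseval, this equals Σ |c_n|^2.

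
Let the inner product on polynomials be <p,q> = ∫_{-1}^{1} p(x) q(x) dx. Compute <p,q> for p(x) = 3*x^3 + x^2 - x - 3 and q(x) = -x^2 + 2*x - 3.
<p,q> = 56/3

Expand the product: p(x)·q(x) = -3*x^5 + 5*x^4 - 6*x^3 - 2*x^2 - 3*x + 9.
∫_{-1}^{1} of each monomial x^k gives [2/(k+1) if k even, 0 if k odd]. Integrating term-by-term (or equivalently evaluating the antiderivative F(x) = -x^6/2 + x^5 - 3*x^4/2 - 2*x^3/3 - 3*x^2/2 + 9*x at the endpoints):
  F(1) − F(−1) = 35/6 − (-77/6) = 56/3.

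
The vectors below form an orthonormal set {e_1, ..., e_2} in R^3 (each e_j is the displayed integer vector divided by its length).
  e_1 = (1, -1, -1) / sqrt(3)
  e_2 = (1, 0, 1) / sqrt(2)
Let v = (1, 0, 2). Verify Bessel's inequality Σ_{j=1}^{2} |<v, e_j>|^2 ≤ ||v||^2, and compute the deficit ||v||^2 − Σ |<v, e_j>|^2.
Σ |<v, e_j>|^2 = 29/6; ||v||^2 = 5; deficit = 1/6

Write each e_j = u_j / sqrt(<u_j, u_j>) where u_j is the displayed integer vector. Then <v, e_j> = <v, u_j> / sqrt(<u_j, u_j>), so |<v, e_j>|^2 = <v, u_j>^2 / <u_j, u_j>.
Coefficients: <v, e_1> = -1/sqrt(3), <v, e_2> = 3/sqrt(2).
Square and sum: Σ |<v, e_j>|^2 = 29/6.
Compute ||v||^2 = v·v = 5.
Deficit = 5 − 29/6 = 1/6 ≥ 0, confirming Bessel's inequality. (The deficit equals ||v − Σ <v,e_j> e_j||^2, the squared distance from v to span{e_j}.)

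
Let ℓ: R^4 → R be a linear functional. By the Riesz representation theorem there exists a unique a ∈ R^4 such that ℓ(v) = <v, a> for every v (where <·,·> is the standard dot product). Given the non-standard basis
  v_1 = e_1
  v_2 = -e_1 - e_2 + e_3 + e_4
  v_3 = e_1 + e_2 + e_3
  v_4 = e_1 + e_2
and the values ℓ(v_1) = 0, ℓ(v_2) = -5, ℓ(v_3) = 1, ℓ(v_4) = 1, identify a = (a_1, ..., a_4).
a = (0, 1, 0, -4)

Write a = (a_1, ..., a_4) in the standard basis. For each basis vector v_i, ℓ(v_i) = <v_i, a> is a linear equation in the a_j's. Collect the n equations into a matrix system V a = ℓ, where row i of V is v_i (expressed in the standard basis). Since V is invertible (lower-triangular with 1s on the diagonal, up to permutation), solve by back-substitution:
  V =
[[1, 0, 0, 0],
 [-1, -1, 1, 1],
 [1, 1, 1, 0],
 [1, 1, 0, 0]]
  V a = (0, -5, 1, 1)
Solving gives a = (0, 1, 0, -4).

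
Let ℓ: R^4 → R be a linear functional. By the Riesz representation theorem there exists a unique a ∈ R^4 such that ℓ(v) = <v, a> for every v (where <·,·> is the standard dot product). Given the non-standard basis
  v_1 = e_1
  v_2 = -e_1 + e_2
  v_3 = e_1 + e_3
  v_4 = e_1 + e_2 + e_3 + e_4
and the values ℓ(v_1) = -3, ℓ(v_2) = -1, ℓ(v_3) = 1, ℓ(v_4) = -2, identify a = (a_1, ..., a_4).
a = (-3, -4, 4, 1)

Write a = (a_1, ..., a_4) in the standard basis. For each basis vector v_i, ℓ(v_i) = <v_i, a> is a linear equation in the a_j's. Collect the n equations into a matrix system V a = ℓ, where row i of V is v_i (expressed in the standard basis). Since V is invertible (lower-triangular with 1s on the diagonal, up to permutation), solve by back-substitution:
  V =
[[1, 0, 0, 0],
 [-1, 1, 0, 0],
 [1, 0, 1, 0],
 [1, 1, 1, 1]]
  V a = (-3, -1, 1, -2)
Solving gives a = (-3, -4, 4, 1).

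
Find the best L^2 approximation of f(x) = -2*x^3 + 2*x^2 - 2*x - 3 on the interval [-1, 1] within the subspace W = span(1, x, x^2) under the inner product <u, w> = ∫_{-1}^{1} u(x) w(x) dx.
g(x) = 2*x^2 - 16*x/5 - 3

The best approximation g ∈ W is the orthogonal projection of f onto W. Writing g = a_0 + a_1 x + a_2 x^2, the coefficients solve the normal equations G · a = b where
  G_{ij} = <φ_i, φ_j> and b_i = <f, φ_i>, with φ_0 = 1, φ_1 = x, φ_2 = x^2.
G =
  [2, 0, 2/3]
  [0, 2/3, 0]
  [2/3, 0, 2/5],
b = (-14/3, -32/15, -6/5).
Solving gives a_0 = -3, a_1 = -16/5, a_2 = 2, so
  g(x) = 2*x^2 - 16*x/5 - 3.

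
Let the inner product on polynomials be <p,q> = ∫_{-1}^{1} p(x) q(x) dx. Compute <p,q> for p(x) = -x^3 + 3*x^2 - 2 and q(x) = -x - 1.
<p,q> = 12/5

Expand the product: p(x)·q(x) = x^4 - 2*x^3 - 3*x^2 + 2*x + 2.
∫_{-1}^{1} of each monomial x^k gives [2/(k+1) if k even, 0 if k odd]. Integrating term-by-term (or equivalently evaluating the antiderivative F(x) = x^5/5 - x^4/2 - x^3 + x^2 + 2*x at the endpoints):
  F(1) − F(−1) = 17/10 − (-7/10) = 12/5.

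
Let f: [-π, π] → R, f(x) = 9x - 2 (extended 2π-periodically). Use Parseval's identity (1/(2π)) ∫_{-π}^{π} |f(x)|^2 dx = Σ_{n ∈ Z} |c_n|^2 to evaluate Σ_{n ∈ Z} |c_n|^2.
Σ |c_n|^2 = 27π^2 + 4

Expand and integrate term by term over [-π, π]:
  ∫ (9x)^2 dx = 81·(2π^3/3); ∫ 2·9·(-2)·x dx = 0 (odd integrand); ∫ (-2)^2 dx = 4·2π.
So (1/(2π)) ∫_{-π}^{π} (9x - 2)^2 dx = 81π^2/3 + 4 = 27π^2 + 4.
Parseval ⇒ Σ |c_n|^2 = 27π^2 + 4.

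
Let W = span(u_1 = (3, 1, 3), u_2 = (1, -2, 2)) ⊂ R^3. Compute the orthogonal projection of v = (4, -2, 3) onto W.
proj_W(v) = (176/61, -193/122, 485/122)

Set up U = [u_1 | ... | u_2] ∈ R^(3×2). The projector onto W = col(U) is P = U (U^T U)^(-1) U^T.
Compute U^T U =
  [19, 7]
  [7, 9],
and U^T v = (19, 14).
Solve U^T U · c = U^T v for the coefficients: c = (73/122, 133/122). The projection is proj_W(v) = U c.
Check: (v - proj_W(v)) · u_1 = 0  (should be 0).
Check: (v - proj_W(v)) · u_2 = 0  (should be 0).
Result: proj_W(v) = (176/61, -193/122, 485/122).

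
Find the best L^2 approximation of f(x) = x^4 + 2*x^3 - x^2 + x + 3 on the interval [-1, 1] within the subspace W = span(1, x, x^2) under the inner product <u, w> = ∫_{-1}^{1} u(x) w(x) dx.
g(x) = -x^2/7 + 11*x/5 + 102/35

The best approximation g ∈ W is the orthogonal projection of f onto W. Writing g = a_0 + a_1 x + a_2 x^2, the coefficients solve the normal equations G · a = b where
  G_{ij} = <φ_i, φ_j> and b_i = <f, φ_i>, with φ_0 = 1, φ_1 = x, φ_2 = x^2.
G =
  [2, 0, 2/3]
  [0, 2/3, 0]
  [2/3, 0, 2/5],
b = (86/15, 22/15, 66/35).
Solving gives a_0 = 102/35, a_1 = 11/5, a_2 = -1/7, so
  g(x) = -x^2/7 + 11*x/5 + 102/35.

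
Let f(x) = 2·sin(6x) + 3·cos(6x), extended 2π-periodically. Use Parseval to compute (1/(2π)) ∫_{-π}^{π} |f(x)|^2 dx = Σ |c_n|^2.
Σ |c_n|^2 = 13/2

Expand |f|^2 and use orthogonality of {sin(nx), cos(mx)} on [-π, π]:
  ∫_{-π}^{π} sin(nx)^2 dx = π, ∫ cos(mx)^2 dx = π, and cross terms integrate to 0.
So ∫_{-π}^{π} f(x)^2 dx = 2^2 · π + 3^2 · π = (4 + 9)π.
Divide by 2π: (4 + 9)/2 = 13/2.
By Parseval, this equals Σ |c_n|^2.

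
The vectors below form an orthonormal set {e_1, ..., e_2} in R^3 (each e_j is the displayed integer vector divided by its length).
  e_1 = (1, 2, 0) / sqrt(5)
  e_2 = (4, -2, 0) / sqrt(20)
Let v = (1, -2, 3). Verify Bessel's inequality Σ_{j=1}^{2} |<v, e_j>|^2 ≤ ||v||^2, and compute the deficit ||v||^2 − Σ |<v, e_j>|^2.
Σ |<v, e_j>|^2 = 5; ||v||^2 = 14; deficit = 9

Write each e_j = u_j / sqrt(<u_j, u_j>) where u_j is the displayed integer vector. Then <v, e_j> = <v, u_j> / sqrt(<u_j, u_j>), so |<v, e_j>|^2 = <v, u_j>^2 / <u_j, u_j>.
Coefficients: <v, e_1> = -3/sqrt(5), <v, e_2> = 8/sqrt(20).
Square and sum: Σ |<v, e_j>|^2 = 5.
Compute ||v||^2 = v·v = 14.
Deficit = 14 − 5 = 9 ≥ 0, confirming Bessel's inequality. (The deficit equals ||v − Σ <v,e_j> e_j||^2, the squared distance from v to span{e_j}.)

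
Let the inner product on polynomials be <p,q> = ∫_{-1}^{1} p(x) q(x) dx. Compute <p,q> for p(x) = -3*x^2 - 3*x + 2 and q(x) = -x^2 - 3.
<p,q> = -92/15

Expand the product: p(x)·q(x) = 3*x^4 + 3*x^3 + 7*x^2 + 9*x - 6.
∫_{-1}^{1} of each monomial x^k gives [2/(k+1) if k even, 0 if k odd]. Integrating term-by-term (or equivalently evaluating the antiderivative F(x) = 3*x^5/5 + 3*x^4/4 + 7*x^3/3 + 9*x^2/2 - 6*x at the endpoints):
  F(1) − F(−1) = 131/60 − (499/60) = -92/15.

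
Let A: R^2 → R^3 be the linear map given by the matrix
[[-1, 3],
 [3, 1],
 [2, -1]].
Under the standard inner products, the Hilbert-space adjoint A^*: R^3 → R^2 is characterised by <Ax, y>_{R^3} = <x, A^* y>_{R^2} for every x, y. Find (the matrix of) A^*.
A^* = A^T =
[[-1, 3, 2],
 [3, 1, -1]]

For real matrices with standard dot products, the defining identity <Ax, y> = <x, A^* y> gives (Ax)^T y = x^T (A^*) y, i.e. x^T A^T y = x^T (A^*) y. Since this holds for all x, y, we must have A^* = A^T. Therefore
A^* =
[[-1, 3, 2],
 [3, 1, -1]].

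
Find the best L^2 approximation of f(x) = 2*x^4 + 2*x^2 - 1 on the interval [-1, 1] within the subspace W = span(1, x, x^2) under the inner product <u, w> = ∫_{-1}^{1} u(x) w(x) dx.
g(x) = 26*x^2/7 - 41/35

The best approximation g ∈ W is the orthogonal projection of f onto W. Writing g = a_0 + a_1 x + a_2 x^2, the coefficients solve the normal equations G · a = b where
  G_{ij} = <φ_i, φ_j> and b_i = <f, φ_i>, with φ_0 = 1, φ_1 = x, φ_2 = x^2.
G =
  [2, 0, 2/3]
  [0, 2/3, 0]
  [2/3, 0, 2/5],
b = (2/15, 0, 74/105).
Solving gives a_0 = -41/35, a_1 = 0, a_2 = 26/7, so
  g(x) = 26*x^2/7 - 41/35.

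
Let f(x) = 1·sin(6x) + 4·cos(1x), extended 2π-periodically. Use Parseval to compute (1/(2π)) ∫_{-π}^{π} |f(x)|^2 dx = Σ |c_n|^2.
Σ |c_n|^2 = 17/2

Expand |f|^2 and use orthogonality of {sin(nx), cos(mx)} on [-π, π]:
  ∫_{-π}^{π} sin(nx)^2 dx = π, ∫ cos(mx)^2 dx = π, and cross terms integrate to 0.
So ∫_{-π}^{π} f(x)^2 dx = 1^2 · π + 4^2 · π = (1 + 16)π.
Divide by 2π: (1 + 16)/2 = 17/2.
By Parseval, this equals Σ |c_n|^2.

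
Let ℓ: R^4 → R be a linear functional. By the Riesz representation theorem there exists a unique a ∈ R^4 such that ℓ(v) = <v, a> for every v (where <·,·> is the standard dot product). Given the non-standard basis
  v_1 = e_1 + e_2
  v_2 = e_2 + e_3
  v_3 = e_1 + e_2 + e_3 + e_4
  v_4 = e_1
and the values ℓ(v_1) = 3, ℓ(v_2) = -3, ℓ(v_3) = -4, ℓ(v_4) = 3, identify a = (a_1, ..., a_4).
a = (3, 0, -3, -4)

Write a = (a_1, ..., a_4) in the standard basis. For each basis vector v_i, ℓ(v_i) = <v_i, a> is a linear equation in the a_j's. Collect the n equations into a matrix system V a = ℓ, where row i of V is v_i (expressed in the standard basis). Since V is invertible (lower-triangular with 1s on the diagonal, up to permutation), solve by back-substitution:
  V =
[[1, 1, 0, 0],
 [0, 1, 1, 0],
 [1, 1, 1, 1],
 [1, 0, 0, 0]]
  V a = (3, -3, -4, 3)
Solving gives a = (3, 0, -3, -4).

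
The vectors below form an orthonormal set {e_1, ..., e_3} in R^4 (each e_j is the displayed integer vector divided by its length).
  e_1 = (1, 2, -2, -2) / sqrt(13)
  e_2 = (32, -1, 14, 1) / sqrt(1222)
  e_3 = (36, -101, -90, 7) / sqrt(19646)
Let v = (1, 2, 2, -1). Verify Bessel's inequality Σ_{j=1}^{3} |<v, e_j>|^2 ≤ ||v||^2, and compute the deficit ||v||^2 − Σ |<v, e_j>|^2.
Σ |<v, e_j>|^2 = 2026/209; ||v||^2 = 10; deficit = 64/209

Write each e_j = u_j / sqrt(<u_j, u_j>) where u_j is the displayed integer vector. Then <v, e_j> = <v, u_j> / sqrt(<u_j, u_j>), so |<v, e_j>|^2 = <v, u_j>^2 / <u_j, u_j>.
Coefficients: <v, e_1> = 3/sqrt(13), <v, e_2> = 57/sqrt(1222), <v, e_3> = -353/sqrt(19646).
Square and sum: Σ |<v, e_j>|^2 = 2026/209.
Compute ||v||^2 = v·v = 10.
Deficit = 10 − 2026/209 = 64/209 ≥ 0, confirming Bessel's inequality. (The deficit equals ||v − Σ <v,e_j> e_j||^2, the squared distance from v to span{e_j}.)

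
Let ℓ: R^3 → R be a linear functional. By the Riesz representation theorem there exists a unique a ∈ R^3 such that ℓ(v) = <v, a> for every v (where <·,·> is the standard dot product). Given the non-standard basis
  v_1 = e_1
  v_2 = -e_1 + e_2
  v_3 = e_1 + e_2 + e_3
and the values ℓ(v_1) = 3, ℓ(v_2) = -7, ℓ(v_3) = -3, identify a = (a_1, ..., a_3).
a = (3, -4, -2)

Write a = (a_1, ..., a_3) in the standard basis. For each basis vector v_i, ℓ(v_i) = <v_i, a> is a linear equation in the a_j's. Collect the n equations into a matrix system V a = ℓ, where row i of V is v_i (expressed in the standard basis). Since V is invertible (lower-triangular with 1s on the diagonal, up to permutation), solve by back-substitution:
  V =
[[1, 0, 0],
 [-1, 1, 0],
 [1, 1, 1]]
  V a = (3, -7, -3)
Solving gives a = (3, -4, -2).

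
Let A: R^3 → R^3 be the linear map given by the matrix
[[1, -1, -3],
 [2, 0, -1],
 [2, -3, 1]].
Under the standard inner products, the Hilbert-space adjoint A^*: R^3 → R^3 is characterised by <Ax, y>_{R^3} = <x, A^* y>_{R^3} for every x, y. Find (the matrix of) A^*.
A^* = A^T =
[[1, 2, 2],
 [-1, 0, -3],
 [-3, -1, 1]]

For real matrices with standard dot products, the defining identity <Ax, y> = <x, A^* y> gives (Ax)^T y = x^T (A^*) y, i.e. x^T A^T y = x^T (A^*) y. Since this holds for all x, y, we must have A^* = A^T. Therefore
A^* =
[[1, 2, 2],
 [-1, 0, -3],
 [-3, -1, 1]].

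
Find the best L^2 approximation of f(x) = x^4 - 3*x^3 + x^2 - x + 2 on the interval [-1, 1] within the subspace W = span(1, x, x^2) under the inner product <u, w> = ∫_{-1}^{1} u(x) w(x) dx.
g(x) = 13*x^2/7 - 14*x/5 + 67/35

The best approximation g ∈ W is the orthogonal projection of f onto W. Writing g = a_0 + a_1 x + a_2 x^2, the coefficients solve the normal equations G · a = b where
  G_{ij} = <φ_i, φ_j> and b_i = <f, φ_i>, with φ_0 = 1, φ_1 = x, φ_2 = x^2.
G =
  [2, 0, 2/3]
  [0, 2/3, 0]
  [2/3, 0, 2/5],
b = (76/15, -28/15, 212/105).
Solving gives a_0 = 67/35, a_1 = -14/5, a_2 = 13/7, so
  g(x) = 13*x^2/7 - 14*x/5 + 67/35.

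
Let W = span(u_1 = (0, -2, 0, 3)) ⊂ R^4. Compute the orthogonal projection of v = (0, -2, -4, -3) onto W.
proj_W(v) = (0, 10/13, 0, -15/13)

Set up U = [u_1 | ... | u_1] ∈ R^(4×1). The projector onto W = col(U) is P = U (U^T U)^(-1) U^T.
Compute U^T U =
  [13],
and U^T v = (-5).
Solve U^T U · c = U^T v for the coefficients: c = (-5/13). The projection is proj_W(v) = U c.
Check: (v - proj_W(v)) · u_1 = 0  (should be 0).
Result: proj_W(v) = (0, 10/13, 0, -15/13).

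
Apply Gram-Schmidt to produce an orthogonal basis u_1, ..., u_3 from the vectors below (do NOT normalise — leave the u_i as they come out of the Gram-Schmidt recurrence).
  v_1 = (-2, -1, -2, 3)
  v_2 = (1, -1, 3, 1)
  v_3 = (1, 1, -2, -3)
Orthogonal basis:
  u_1 = (-2, -1, -2, 3)
  u_2 = (5/9, -11/9, 23/9, 5/3)
  u_3 = (13/20, -63/100, -41/100, -1/20)

Apply the Gram-Schmidt recurrence
  u_1 = v_1
  u_i = v_i − Σ_{j<i} ((v_i · u_j) / (u_j · u_j)) · u_j.

Step by step this gives:
  u_1 = (-2, -1, -2, 3)
  u_2 = (5/9, -11/9, 23/9, 5/3)
  u_3 = (13/20, -63/100, -41/100, -1/20)

Orthogonality check:
  u_2 · u_1 = 0 (should be 0)
  u_3 · u_1 = 0 (should be 0)
  u_3 · u_2 = 0 (should be 0)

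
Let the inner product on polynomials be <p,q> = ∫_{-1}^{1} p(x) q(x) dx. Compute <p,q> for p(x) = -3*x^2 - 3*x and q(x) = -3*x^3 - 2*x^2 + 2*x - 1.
<p,q> = 4

Expand the product: p(x)·q(x) = 9*x^5 + 15*x^4 - 3*x^2 + 3*x.
∫_{-1}^{1} of each monomial x^k gives [2/(k+1) if k even, 0 if k odd]. Integrating term-by-term (or equivalently evaluating the antiderivative F(x) = 3*x^6/2 + 3*x^5 - x^3 + 3*x^2/2 at the endpoints):
  F(1) − F(−1) = 5 − (1) = 4.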